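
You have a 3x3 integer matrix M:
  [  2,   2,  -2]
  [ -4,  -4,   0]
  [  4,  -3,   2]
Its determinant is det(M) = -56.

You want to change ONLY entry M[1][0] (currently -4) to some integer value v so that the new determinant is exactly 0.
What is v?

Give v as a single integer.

Answer: 24

Derivation:
det is linear in entry M[1][0]: det = old_det + (v - -4) * C_10
Cofactor C_10 = 2
Want det = 0: -56 + (v - -4) * 2 = 0
  (v - -4) = 56 / 2 = 28
  v = -4 + (28) = 24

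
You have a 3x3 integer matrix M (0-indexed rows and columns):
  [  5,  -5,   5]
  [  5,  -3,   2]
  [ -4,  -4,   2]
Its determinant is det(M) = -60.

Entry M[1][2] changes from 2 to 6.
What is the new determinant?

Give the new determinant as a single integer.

det is linear in row 1: changing M[1][2] by delta changes det by delta * cofactor(1,2).
Cofactor C_12 = (-1)^(1+2) * minor(1,2) = 40
Entry delta = 6 - 2 = 4
Det delta = 4 * 40 = 160
New det = -60 + 160 = 100

Answer: 100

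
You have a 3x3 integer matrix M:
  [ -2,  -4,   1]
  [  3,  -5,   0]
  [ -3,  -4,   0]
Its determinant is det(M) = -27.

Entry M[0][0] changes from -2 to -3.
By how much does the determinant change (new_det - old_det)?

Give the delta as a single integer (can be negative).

Answer: 0

Derivation:
Cofactor C_00 = 0
Entry delta = -3 - -2 = -1
Det delta = entry_delta * cofactor = -1 * 0 = 0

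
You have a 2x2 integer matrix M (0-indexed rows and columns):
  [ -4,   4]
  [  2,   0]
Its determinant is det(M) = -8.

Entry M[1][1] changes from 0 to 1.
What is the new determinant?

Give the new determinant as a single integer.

Answer: -12

Derivation:
det is linear in row 1: changing M[1][1] by delta changes det by delta * cofactor(1,1).
Cofactor C_11 = (-1)^(1+1) * minor(1,1) = -4
Entry delta = 1 - 0 = 1
Det delta = 1 * -4 = -4
New det = -8 + -4 = -12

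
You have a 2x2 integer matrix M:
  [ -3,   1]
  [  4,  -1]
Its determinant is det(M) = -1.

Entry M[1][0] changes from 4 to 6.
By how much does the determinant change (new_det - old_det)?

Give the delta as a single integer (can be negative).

Answer: -2

Derivation:
Cofactor C_10 = -1
Entry delta = 6 - 4 = 2
Det delta = entry_delta * cofactor = 2 * -1 = -2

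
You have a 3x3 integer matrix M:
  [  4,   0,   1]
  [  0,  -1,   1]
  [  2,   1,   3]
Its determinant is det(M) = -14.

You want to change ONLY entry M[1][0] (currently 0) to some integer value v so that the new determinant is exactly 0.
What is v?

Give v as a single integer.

det is linear in entry M[1][0]: det = old_det + (v - 0) * C_10
Cofactor C_10 = 1
Want det = 0: -14 + (v - 0) * 1 = 0
  (v - 0) = 14 / 1 = 14
  v = 0 + (14) = 14

Answer: 14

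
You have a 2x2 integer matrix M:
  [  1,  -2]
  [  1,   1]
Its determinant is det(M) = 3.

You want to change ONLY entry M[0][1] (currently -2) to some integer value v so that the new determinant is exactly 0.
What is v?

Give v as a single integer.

det is linear in entry M[0][1]: det = old_det + (v - -2) * C_01
Cofactor C_01 = -1
Want det = 0: 3 + (v - -2) * -1 = 0
  (v - -2) = -3 / -1 = 3
  v = -2 + (3) = 1

Answer: 1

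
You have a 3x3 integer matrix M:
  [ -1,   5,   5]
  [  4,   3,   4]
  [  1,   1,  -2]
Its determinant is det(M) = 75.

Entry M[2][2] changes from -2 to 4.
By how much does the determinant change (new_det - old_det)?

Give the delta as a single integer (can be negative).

Cofactor C_22 = -23
Entry delta = 4 - -2 = 6
Det delta = entry_delta * cofactor = 6 * -23 = -138

Answer: -138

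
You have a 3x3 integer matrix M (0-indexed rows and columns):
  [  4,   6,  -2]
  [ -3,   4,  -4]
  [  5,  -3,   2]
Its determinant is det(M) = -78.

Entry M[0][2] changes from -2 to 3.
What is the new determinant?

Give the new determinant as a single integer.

Answer: -133

Derivation:
det is linear in row 0: changing M[0][2] by delta changes det by delta * cofactor(0,2).
Cofactor C_02 = (-1)^(0+2) * minor(0,2) = -11
Entry delta = 3 - -2 = 5
Det delta = 5 * -11 = -55
New det = -78 + -55 = -133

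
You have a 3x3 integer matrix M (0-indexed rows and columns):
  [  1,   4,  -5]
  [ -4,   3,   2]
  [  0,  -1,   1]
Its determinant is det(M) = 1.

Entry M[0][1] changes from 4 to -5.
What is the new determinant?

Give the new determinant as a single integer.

Answer: -35

Derivation:
det is linear in row 0: changing M[0][1] by delta changes det by delta * cofactor(0,1).
Cofactor C_01 = (-1)^(0+1) * minor(0,1) = 4
Entry delta = -5 - 4 = -9
Det delta = -9 * 4 = -36
New det = 1 + -36 = -35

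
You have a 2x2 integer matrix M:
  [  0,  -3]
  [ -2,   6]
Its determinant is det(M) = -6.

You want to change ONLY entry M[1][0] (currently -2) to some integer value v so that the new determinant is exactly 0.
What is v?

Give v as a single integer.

Answer: 0

Derivation:
det is linear in entry M[1][0]: det = old_det + (v - -2) * C_10
Cofactor C_10 = 3
Want det = 0: -6 + (v - -2) * 3 = 0
  (v - -2) = 6 / 3 = 2
  v = -2 + (2) = 0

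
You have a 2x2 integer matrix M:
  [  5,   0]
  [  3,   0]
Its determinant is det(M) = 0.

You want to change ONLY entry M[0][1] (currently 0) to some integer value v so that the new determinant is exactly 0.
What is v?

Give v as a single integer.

Answer: 0

Derivation:
det is linear in entry M[0][1]: det = old_det + (v - 0) * C_01
Cofactor C_01 = -3
Want det = 0: 0 + (v - 0) * -3 = 0
  (v - 0) = 0 / -3 = 0
  v = 0 + (0) = 0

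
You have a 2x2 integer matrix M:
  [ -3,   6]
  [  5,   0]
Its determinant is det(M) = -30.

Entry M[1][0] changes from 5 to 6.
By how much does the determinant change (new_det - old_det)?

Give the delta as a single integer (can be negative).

Cofactor C_10 = -6
Entry delta = 6 - 5 = 1
Det delta = entry_delta * cofactor = 1 * -6 = -6

Answer: -6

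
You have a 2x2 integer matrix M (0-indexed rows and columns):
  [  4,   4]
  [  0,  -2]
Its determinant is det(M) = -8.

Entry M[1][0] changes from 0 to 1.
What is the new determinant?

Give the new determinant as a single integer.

Answer: -12

Derivation:
det is linear in row 1: changing M[1][0] by delta changes det by delta * cofactor(1,0).
Cofactor C_10 = (-1)^(1+0) * minor(1,0) = -4
Entry delta = 1 - 0 = 1
Det delta = 1 * -4 = -4
New det = -8 + -4 = -12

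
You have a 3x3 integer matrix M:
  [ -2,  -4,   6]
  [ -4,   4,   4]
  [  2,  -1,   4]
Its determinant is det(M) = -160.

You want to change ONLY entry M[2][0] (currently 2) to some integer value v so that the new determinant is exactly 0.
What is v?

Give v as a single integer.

Answer: -2

Derivation:
det is linear in entry M[2][0]: det = old_det + (v - 2) * C_20
Cofactor C_20 = -40
Want det = 0: -160 + (v - 2) * -40 = 0
  (v - 2) = 160 / -40 = -4
  v = 2 + (-4) = -2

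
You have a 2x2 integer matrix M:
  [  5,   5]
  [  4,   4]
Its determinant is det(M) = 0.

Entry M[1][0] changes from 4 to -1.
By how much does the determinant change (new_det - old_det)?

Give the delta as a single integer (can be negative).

Cofactor C_10 = -5
Entry delta = -1 - 4 = -5
Det delta = entry_delta * cofactor = -5 * -5 = 25

Answer: 25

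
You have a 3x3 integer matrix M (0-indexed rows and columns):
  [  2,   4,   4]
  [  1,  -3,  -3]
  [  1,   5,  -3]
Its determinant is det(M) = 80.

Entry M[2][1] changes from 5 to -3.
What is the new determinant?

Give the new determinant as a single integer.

det is linear in row 2: changing M[2][1] by delta changes det by delta * cofactor(2,1).
Cofactor C_21 = (-1)^(2+1) * minor(2,1) = 10
Entry delta = -3 - 5 = -8
Det delta = -8 * 10 = -80
New det = 80 + -80 = 0

Answer: 0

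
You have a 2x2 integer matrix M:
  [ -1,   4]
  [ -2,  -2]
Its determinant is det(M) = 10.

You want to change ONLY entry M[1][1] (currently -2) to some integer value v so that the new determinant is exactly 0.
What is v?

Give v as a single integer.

Answer: 8

Derivation:
det is linear in entry M[1][1]: det = old_det + (v - -2) * C_11
Cofactor C_11 = -1
Want det = 0: 10 + (v - -2) * -1 = 0
  (v - -2) = -10 / -1 = 10
  v = -2 + (10) = 8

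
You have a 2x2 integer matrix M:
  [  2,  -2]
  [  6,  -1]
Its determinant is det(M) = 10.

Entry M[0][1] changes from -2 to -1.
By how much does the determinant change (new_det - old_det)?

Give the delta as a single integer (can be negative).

Cofactor C_01 = -6
Entry delta = -1 - -2 = 1
Det delta = entry_delta * cofactor = 1 * -6 = -6

Answer: -6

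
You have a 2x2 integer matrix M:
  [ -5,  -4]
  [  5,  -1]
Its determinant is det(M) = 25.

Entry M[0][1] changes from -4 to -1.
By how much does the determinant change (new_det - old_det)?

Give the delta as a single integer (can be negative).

Cofactor C_01 = -5
Entry delta = -1 - -4 = 3
Det delta = entry_delta * cofactor = 3 * -5 = -15

Answer: -15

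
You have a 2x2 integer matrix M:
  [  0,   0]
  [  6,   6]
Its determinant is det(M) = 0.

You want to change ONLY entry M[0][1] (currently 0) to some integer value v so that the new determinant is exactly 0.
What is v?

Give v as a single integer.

det is linear in entry M[0][1]: det = old_det + (v - 0) * C_01
Cofactor C_01 = -6
Want det = 0: 0 + (v - 0) * -6 = 0
  (v - 0) = 0 / -6 = 0
  v = 0 + (0) = 0

Answer: 0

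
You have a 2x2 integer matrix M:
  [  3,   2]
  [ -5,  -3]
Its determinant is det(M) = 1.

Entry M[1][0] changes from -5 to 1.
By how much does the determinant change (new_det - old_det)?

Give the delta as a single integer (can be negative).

Answer: -12

Derivation:
Cofactor C_10 = -2
Entry delta = 1 - -5 = 6
Det delta = entry_delta * cofactor = 6 * -2 = -12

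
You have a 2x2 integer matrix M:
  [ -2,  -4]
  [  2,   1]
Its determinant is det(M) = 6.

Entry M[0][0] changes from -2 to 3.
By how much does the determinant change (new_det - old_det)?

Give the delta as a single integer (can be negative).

Answer: 5

Derivation:
Cofactor C_00 = 1
Entry delta = 3 - -2 = 5
Det delta = entry_delta * cofactor = 5 * 1 = 5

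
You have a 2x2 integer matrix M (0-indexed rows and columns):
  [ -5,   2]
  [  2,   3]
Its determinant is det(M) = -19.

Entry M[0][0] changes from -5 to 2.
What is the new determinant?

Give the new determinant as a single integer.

Answer: 2

Derivation:
det is linear in row 0: changing M[0][0] by delta changes det by delta * cofactor(0,0).
Cofactor C_00 = (-1)^(0+0) * minor(0,0) = 3
Entry delta = 2 - -5 = 7
Det delta = 7 * 3 = 21
New det = -19 + 21 = 2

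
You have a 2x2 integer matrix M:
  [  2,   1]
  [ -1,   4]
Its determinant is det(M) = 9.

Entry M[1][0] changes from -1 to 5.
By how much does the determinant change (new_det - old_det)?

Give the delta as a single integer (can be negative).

Cofactor C_10 = -1
Entry delta = 5 - -1 = 6
Det delta = entry_delta * cofactor = 6 * -1 = -6

Answer: -6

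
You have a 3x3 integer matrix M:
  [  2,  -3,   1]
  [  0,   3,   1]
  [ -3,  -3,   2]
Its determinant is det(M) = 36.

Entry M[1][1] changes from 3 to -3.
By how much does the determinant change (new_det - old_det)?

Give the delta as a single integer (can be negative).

Cofactor C_11 = 7
Entry delta = -3 - 3 = -6
Det delta = entry_delta * cofactor = -6 * 7 = -42

Answer: -42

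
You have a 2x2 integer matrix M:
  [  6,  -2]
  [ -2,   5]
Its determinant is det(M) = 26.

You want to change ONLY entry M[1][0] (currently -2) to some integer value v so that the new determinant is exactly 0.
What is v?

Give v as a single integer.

det is linear in entry M[1][0]: det = old_det + (v - -2) * C_10
Cofactor C_10 = 2
Want det = 0: 26 + (v - -2) * 2 = 0
  (v - -2) = -26 / 2 = -13
  v = -2 + (-13) = -15

Answer: -15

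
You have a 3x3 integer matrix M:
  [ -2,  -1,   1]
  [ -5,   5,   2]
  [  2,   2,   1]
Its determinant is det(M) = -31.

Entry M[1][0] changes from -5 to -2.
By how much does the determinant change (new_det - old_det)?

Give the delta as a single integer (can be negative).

Answer: 9

Derivation:
Cofactor C_10 = 3
Entry delta = -2 - -5 = 3
Det delta = entry_delta * cofactor = 3 * 3 = 9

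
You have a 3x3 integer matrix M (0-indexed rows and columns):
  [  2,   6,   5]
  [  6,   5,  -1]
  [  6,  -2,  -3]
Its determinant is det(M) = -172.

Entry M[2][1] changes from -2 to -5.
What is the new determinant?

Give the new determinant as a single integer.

det is linear in row 2: changing M[2][1] by delta changes det by delta * cofactor(2,1).
Cofactor C_21 = (-1)^(2+1) * minor(2,1) = 32
Entry delta = -5 - -2 = -3
Det delta = -3 * 32 = -96
New det = -172 + -96 = -268

Answer: -268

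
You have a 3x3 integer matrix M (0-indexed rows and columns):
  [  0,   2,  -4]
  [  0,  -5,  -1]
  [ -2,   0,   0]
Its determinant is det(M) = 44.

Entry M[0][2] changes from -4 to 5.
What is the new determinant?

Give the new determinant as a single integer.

det is linear in row 0: changing M[0][2] by delta changes det by delta * cofactor(0,2).
Cofactor C_02 = (-1)^(0+2) * minor(0,2) = -10
Entry delta = 5 - -4 = 9
Det delta = 9 * -10 = -90
New det = 44 + -90 = -46

Answer: -46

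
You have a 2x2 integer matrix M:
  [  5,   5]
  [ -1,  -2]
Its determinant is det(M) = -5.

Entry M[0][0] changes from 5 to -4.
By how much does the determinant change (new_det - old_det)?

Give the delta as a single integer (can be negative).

Cofactor C_00 = -2
Entry delta = -4 - 5 = -9
Det delta = entry_delta * cofactor = -9 * -2 = 18

Answer: 18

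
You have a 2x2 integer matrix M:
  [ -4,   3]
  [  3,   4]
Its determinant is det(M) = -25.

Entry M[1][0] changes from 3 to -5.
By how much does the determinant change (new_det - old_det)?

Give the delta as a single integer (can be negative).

Answer: 24

Derivation:
Cofactor C_10 = -3
Entry delta = -5 - 3 = -8
Det delta = entry_delta * cofactor = -8 * -3 = 24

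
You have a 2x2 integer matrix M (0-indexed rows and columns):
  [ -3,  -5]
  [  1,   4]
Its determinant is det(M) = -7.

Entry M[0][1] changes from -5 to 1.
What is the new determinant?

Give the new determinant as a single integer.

Answer: -13

Derivation:
det is linear in row 0: changing M[0][1] by delta changes det by delta * cofactor(0,1).
Cofactor C_01 = (-1)^(0+1) * minor(0,1) = -1
Entry delta = 1 - -5 = 6
Det delta = 6 * -1 = -6
New det = -7 + -6 = -13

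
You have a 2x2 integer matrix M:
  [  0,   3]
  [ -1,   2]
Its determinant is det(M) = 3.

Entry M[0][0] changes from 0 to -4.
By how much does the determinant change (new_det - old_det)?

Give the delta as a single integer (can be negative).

Answer: -8

Derivation:
Cofactor C_00 = 2
Entry delta = -4 - 0 = -4
Det delta = entry_delta * cofactor = -4 * 2 = -8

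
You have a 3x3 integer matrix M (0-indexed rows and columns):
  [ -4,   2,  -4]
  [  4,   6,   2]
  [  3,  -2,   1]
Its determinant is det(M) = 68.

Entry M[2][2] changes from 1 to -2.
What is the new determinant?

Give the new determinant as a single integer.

det is linear in row 2: changing M[2][2] by delta changes det by delta * cofactor(2,2).
Cofactor C_22 = (-1)^(2+2) * minor(2,2) = -32
Entry delta = -2 - 1 = -3
Det delta = -3 * -32 = 96
New det = 68 + 96 = 164

Answer: 164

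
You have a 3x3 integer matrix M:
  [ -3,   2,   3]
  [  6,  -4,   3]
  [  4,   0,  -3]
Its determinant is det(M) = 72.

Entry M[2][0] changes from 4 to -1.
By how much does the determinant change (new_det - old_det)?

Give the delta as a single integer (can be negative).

Cofactor C_20 = 18
Entry delta = -1 - 4 = -5
Det delta = entry_delta * cofactor = -5 * 18 = -90

Answer: -90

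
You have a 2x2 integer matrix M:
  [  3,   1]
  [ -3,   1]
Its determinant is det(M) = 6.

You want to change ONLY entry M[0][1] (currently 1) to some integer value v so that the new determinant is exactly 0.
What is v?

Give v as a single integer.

det is linear in entry M[0][1]: det = old_det + (v - 1) * C_01
Cofactor C_01 = 3
Want det = 0: 6 + (v - 1) * 3 = 0
  (v - 1) = -6 / 3 = -2
  v = 1 + (-2) = -1

Answer: -1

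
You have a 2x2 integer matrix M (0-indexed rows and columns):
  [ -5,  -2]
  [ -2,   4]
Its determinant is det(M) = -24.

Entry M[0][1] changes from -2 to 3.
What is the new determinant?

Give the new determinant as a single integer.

Answer: -14

Derivation:
det is linear in row 0: changing M[0][1] by delta changes det by delta * cofactor(0,1).
Cofactor C_01 = (-1)^(0+1) * minor(0,1) = 2
Entry delta = 3 - -2 = 5
Det delta = 5 * 2 = 10
New det = -24 + 10 = -14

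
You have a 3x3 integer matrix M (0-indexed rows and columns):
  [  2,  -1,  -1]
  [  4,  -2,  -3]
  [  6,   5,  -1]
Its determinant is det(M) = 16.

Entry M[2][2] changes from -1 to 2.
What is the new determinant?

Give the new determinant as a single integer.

det is linear in row 2: changing M[2][2] by delta changes det by delta * cofactor(2,2).
Cofactor C_22 = (-1)^(2+2) * minor(2,2) = 0
Entry delta = 2 - -1 = 3
Det delta = 3 * 0 = 0
New det = 16 + 0 = 16

Answer: 16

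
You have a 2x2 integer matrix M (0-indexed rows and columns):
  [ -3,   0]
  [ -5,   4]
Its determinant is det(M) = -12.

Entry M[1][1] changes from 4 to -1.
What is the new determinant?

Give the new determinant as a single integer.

det is linear in row 1: changing M[1][1] by delta changes det by delta * cofactor(1,1).
Cofactor C_11 = (-1)^(1+1) * minor(1,1) = -3
Entry delta = -1 - 4 = -5
Det delta = -5 * -3 = 15
New det = -12 + 15 = 3

Answer: 3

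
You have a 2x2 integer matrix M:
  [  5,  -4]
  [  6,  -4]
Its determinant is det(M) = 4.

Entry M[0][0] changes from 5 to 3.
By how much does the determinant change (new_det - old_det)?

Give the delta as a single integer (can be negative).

Cofactor C_00 = -4
Entry delta = 3 - 5 = -2
Det delta = entry_delta * cofactor = -2 * -4 = 8

Answer: 8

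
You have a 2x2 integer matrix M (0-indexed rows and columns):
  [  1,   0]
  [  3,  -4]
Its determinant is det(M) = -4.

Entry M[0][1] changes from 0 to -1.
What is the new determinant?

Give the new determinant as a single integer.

Answer: -1

Derivation:
det is linear in row 0: changing M[0][1] by delta changes det by delta * cofactor(0,1).
Cofactor C_01 = (-1)^(0+1) * minor(0,1) = -3
Entry delta = -1 - 0 = -1
Det delta = -1 * -3 = 3
New det = -4 + 3 = -1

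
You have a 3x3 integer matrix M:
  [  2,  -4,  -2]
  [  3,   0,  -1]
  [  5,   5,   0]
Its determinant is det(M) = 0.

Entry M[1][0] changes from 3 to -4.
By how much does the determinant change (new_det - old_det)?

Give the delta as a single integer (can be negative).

Cofactor C_10 = -10
Entry delta = -4 - 3 = -7
Det delta = entry_delta * cofactor = -7 * -10 = 70

Answer: 70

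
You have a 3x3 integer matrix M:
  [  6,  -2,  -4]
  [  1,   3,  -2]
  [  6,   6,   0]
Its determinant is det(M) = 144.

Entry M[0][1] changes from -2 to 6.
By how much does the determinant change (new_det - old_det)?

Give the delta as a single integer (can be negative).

Answer: -96

Derivation:
Cofactor C_01 = -12
Entry delta = 6 - -2 = 8
Det delta = entry_delta * cofactor = 8 * -12 = -96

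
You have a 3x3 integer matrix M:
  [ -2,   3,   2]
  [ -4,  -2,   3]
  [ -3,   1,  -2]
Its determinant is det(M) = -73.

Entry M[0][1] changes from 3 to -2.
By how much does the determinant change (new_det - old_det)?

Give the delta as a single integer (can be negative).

Answer: 85

Derivation:
Cofactor C_01 = -17
Entry delta = -2 - 3 = -5
Det delta = entry_delta * cofactor = -5 * -17 = 85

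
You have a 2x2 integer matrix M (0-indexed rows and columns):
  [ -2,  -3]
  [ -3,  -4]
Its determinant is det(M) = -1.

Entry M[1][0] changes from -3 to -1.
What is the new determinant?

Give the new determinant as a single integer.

Answer: 5

Derivation:
det is linear in row 1: changing M[1][0] by delta changes det by delta * cofactor(1,0).
Cofactor C_10 = (-1)^(1+0) * minor(1,0) = 3
Entry delta = -1 - -3 = 2
Det delta = 2 * 3 = 6
New det = -1 + 6 = 5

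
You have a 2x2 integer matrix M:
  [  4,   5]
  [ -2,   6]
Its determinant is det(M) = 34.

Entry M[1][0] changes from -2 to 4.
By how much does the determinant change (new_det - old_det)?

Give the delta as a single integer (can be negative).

Answer: -30

Derivation:
Cofactor C_10 = -5
Entry delta = 4 - -2 = 6
Det delta = entry_delta * cofactor = 6 * -5 = -30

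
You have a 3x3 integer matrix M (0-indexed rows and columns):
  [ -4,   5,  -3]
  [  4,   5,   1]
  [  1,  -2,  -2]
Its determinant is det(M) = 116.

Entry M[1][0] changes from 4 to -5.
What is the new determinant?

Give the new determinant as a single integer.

Answer: -28

Derivation:
det is linear in row 1: changing M[1][0] by delta changes det by delta * cofactor(1,0).
Cofactor C_10 = (-1)^(1+0) * minor(1,0) = 16
Entry delta = -5 - 4 = -9
Det delta = -9 * 16 = -144
New det = 116 + -144 = -28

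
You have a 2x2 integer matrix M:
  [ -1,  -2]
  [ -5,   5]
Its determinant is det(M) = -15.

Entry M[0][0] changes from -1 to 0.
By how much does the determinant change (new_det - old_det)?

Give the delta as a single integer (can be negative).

Answer: 5

Derivation:
Cofactor C_00 = 5
Entry delta = 0 - -1 = 1
Det delta = entry_delta * cofactor = 1 * 5 = 5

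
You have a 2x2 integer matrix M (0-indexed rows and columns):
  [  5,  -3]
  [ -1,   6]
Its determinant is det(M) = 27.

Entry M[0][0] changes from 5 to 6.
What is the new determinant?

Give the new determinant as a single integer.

Answer: 33

Derivation:
det is linear in row 0: changing M[0][0] by delta changes det by delta * cofactor(0,0).
Cofactor C_00 = (-1)^(0+0) * minor(0,0) = 6
Entry delta = 6 - 5 = 1
Det delta = 1 * 6 = 6
New det = 27 + 6 = 33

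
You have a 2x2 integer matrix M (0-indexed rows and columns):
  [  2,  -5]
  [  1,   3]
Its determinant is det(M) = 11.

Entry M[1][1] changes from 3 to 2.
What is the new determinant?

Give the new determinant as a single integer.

Answer: 9

Derivation:
det is linear in row 1: changing M[1][1] by delta changes det by delta * cofactor(1,1).
Cofactor C_11 = (-1)^(1+1) * minor(1,1) = 2
Entry delta = 2 - 3 = -1
Det delta = -1 * 2 = -2
New det = 11 + -2 = 9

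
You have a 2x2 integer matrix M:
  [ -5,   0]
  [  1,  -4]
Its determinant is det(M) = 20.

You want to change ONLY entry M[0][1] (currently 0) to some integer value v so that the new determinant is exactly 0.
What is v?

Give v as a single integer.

det is linear in entry M[0][1]: det = old_det + (v - 0) * C_01
Cofactor C_01 = -1
Want det = 0: 20 + (v - 0) * -1 = 0
  (v - 0) = -20 / -1 = 20
  v = 0 + (20) = 20

Answer: 20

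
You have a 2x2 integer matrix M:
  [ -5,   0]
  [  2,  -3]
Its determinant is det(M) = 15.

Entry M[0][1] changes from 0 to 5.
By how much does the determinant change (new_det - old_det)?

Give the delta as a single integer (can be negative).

Answer: -10

Derivation:
Cofactor C_01 = -2
Entry delta = 5 - 0 = 5
Det delta = entry_delta * cofactor = 5 * -2 = -10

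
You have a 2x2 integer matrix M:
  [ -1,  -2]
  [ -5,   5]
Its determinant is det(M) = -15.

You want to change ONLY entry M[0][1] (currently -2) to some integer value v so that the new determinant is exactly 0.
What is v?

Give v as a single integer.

det is linear in entry M[0][1]: det = old_det + (v - -2) * C_01
Cofactor C_01 = 5
Want det = 0: -15 + (v - -2) * 5 = 0
  (v - -2) = 15 / 5 = 3
  v = -2 + (3) = 1

Answer: 1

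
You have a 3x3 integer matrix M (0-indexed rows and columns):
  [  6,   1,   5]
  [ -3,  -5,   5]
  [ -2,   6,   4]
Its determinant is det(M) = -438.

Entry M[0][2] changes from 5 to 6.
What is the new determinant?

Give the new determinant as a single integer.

det is linear in row 0: changing M[0][2] by delta changes det by delta * cofactor(0,2).
Cofactor C_02 = (-1)^(0+2) * minor(0,2) = -28
Entry delta = 6 - 5 = 1
Det delta = 1 * -28 = -28
New det = -438 + -28 = -466

Answer: -466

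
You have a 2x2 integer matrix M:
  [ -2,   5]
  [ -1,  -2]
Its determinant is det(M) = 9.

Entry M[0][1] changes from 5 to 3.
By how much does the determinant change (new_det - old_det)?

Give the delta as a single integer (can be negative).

Answer: -2

Derivation:
Cofactor C_01 = 1
Entry delta = 3 - 5 = -2
Det delta = entry_delta * cofactor = -2 * 1 = -2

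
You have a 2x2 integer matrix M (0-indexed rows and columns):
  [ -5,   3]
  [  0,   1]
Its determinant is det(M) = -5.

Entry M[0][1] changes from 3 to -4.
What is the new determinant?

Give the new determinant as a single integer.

Answer: -5

Derivation:
det is linear in row 0: changing M[0][1] by delta changes det by delta * cofactor(0,1).
Cofactor C_01 = (-1)^(0+1) * minor(0,1) = 0
Entry delta = -4 - 3 = -7
Det delta = -7 * 0 = 0
New det = -5 + 0 = -5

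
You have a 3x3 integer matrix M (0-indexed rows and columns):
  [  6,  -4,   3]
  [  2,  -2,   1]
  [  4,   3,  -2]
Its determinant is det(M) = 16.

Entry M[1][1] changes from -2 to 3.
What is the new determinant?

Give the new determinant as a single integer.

Answer: -104

Derivation:
det is linear in row 1: changing M[1][1] by delta changes det by delta * cofactor(1,1).
Cofactor C_11 = (-1)^(1+1) * minor(1,1) = -24
Entry delta = 3 - -2 = 5
Det delta = 5 * -24 = -120
New det = 16 + -120 = -104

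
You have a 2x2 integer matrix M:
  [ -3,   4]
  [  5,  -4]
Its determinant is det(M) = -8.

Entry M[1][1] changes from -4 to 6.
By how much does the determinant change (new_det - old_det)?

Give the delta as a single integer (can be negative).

Cofactor C_11 = -3
Entry delta = 6 - -4 = 10
Det delta = entry_delta * cofactor = 10 * -3 = -30

Answer: -30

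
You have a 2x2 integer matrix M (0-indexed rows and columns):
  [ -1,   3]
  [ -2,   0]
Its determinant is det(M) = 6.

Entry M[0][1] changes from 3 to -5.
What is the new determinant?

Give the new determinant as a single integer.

det is linear in row 0: changing M[0][1] by delta changes det by delta * cofactor(0,1).
Cofactor C_01 = (-1)^(0+1) * minor(0,1) = 2
Entry delta = -5 - 3 = -8
Det delta = -8 * 2 = -16
New det = 6 + -16 = -10

Answer: -10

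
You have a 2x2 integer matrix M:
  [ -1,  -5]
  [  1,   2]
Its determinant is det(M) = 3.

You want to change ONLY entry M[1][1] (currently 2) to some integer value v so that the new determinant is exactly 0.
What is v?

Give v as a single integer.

det is linear in entry M[1][1]: det = old_det + (v - 2) * C_11
Cofactor C_11 = -1
Want det = 0: 3 + (v - 2) * -1 = 0
  (v - 2) = -3 / -1 = 3
  v = 2 + (3) = 5

Answer: 5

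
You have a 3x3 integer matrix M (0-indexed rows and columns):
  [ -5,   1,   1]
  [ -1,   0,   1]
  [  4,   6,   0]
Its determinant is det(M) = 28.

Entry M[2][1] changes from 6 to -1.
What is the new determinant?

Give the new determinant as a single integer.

Answer: 0

Derivation:
det is linear in row 2: changing M[2][1] by delta changes det by delta * cofactor(2,1).
Cofactor C_21 = (-1)^(2+1) * minor(2,1) = 4
Entry delta = -1 - 6 = -7
Det delta = -7 * 4 = -28
New det = 28 + -28 = 0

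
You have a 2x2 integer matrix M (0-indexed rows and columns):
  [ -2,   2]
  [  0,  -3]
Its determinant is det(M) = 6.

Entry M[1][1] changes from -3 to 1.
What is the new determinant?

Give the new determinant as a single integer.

det is linear in row 1: changing M[1][1] by delta changes det by delta * cofactor(1,1).
Cofactor C_11 = (-1)^(1+1) * minor(1,1) = -2
Entry delta = 1 - -3 = 4
Det delta = 4 * -2 = -8
New det = 6 + -8 = -2

Answer: -2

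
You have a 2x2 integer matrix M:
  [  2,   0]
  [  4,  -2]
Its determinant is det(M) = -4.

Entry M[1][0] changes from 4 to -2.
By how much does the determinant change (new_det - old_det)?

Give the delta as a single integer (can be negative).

Cofactor C_10 = 0
Entry delta = -2 - 4 = -6
Det delta = entry_delta * cofactor = -6 * 0 = 0

Answer: 0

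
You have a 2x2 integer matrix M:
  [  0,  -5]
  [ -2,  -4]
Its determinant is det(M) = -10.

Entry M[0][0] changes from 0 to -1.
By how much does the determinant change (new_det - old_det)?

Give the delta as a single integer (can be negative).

Answer: 4

Derivation:
Cofactor C_00 = -4
Entry delta = -1 - 0 = -1
Det delta = entry_delta * cofactor = -1 * -4 = 4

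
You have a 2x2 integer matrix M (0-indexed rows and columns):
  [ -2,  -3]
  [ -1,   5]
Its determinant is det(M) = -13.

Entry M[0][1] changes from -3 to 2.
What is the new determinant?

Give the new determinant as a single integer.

Answer: -8

Derivation:
det is linear in row 0: changing M[0][1] by delta changes det by delta * cofactor(0,1).
Cofactor C_01 = (-1)^(0+1) * minor(0,1) = 1
Entry delta = 2 - -3 = 5
Det delta = 5 * 1 = 5
New det = -13 + 5 = -8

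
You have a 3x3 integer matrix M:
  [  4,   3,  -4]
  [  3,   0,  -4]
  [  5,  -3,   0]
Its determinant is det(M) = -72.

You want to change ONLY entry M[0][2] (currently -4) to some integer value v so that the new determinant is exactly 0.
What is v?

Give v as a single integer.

det is linear in entry M[0][2]: det = old_det + (v - -4) * C_02
Cofactor C_02 = -9
Want det = 0: -72 + (v - -4) * -9 = 0
  (v - -4) = 72 / -9 = -8
  v = -4 + (-8) = -12

Answer: -12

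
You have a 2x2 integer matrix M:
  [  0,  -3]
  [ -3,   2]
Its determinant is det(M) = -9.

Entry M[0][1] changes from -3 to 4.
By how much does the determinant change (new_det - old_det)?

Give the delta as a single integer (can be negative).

Answer: 21

Derivation:
Cofactor C_01 = 3
Entry delta = 4 - -3 = 7
Det delta = entry_delta * cofactor = 7 * 3 = 21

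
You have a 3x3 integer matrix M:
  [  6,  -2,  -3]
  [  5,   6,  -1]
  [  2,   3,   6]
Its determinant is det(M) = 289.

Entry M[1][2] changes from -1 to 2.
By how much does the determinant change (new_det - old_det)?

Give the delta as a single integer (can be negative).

Cofactor C_12 = -22
Entry delta = 2 - -1 = 3
Det delta = entry_delta * cofactor = 3 * -22 = -66

Answer: -66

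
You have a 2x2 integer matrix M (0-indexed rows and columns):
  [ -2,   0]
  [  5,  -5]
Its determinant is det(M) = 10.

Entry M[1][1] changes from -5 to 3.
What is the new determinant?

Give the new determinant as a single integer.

det is linear in row 1: changing M[1][1] by delta changes det by delta * cofactor(1,1).
Cofactor C_11 = (-1)^(1+1) * minor(1,1) = -2
Entry delta = 3 - -5 = 8
Det delta = 8 * -2 = -16
New det = 10 + -16 = -6

Answer: -6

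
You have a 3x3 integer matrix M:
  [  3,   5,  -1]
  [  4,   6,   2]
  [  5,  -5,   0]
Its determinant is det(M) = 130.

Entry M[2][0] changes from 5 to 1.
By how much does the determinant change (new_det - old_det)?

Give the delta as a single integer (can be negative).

Cofactor C_20 = 16
Entry delta = 1 - 5 = -4
Det delta = entry_delta * cofactor = -4 * 16 = -64

Answer: -64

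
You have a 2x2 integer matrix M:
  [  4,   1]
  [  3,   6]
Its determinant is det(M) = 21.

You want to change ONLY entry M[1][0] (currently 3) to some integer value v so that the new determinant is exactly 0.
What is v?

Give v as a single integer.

Answer: 24

Derivation:
det is linear in entry M[1][0]: det = old_det + (v - 3) * C_10
Cofactor C_10 = -1
Want det = 0: 21 + (v - 3) * -1 = 0
  (v - 3) = -21 / -1 = 21
  v = 3 + (21) = 24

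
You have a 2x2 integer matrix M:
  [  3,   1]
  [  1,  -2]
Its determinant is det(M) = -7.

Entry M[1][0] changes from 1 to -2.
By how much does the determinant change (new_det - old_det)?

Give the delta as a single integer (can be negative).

Answer: 3

Derivation:
Cofactor C_10 = -1
Entry delta = -2 - 1 = -3
Det delta = entry_delta * cofactor = -3 * -1 = 3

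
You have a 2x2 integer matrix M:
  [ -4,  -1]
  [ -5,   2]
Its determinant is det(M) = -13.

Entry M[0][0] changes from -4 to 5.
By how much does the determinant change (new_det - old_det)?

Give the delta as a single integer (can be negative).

Cofactor C_00 = 2
Entry delta = 5 - -4 = 9
Det delta = entry_delta * cofactor = 9 * 2 = 18

Answer: 18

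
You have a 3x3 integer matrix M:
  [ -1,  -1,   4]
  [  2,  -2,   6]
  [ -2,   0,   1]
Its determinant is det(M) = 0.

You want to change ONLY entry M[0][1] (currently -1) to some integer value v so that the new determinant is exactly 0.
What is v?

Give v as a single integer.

det is linear in entry M[0][1]: det = old_det + (v - -1) * C_01
Cofactor C_01 = -14
Want det = 0: 0 + (v - -1) * -14 = 0
  (v - -1) = 0 / -14 = 0
  v = -1 + (0) = -1

Answer: -1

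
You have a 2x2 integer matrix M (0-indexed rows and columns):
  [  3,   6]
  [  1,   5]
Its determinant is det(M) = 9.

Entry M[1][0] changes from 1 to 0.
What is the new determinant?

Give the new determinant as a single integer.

det is linear in row 1: changing M[1][0] by delta changes det by delta * cofactor(1,0).
Cofactor C_10 = (-1)^(1+0) * minor(1,0) = -6
Entry delta = 0 - 1 = -1
Det delta = -1 * -6 = 6
New det = 9 + 6 = 15

Answer: 15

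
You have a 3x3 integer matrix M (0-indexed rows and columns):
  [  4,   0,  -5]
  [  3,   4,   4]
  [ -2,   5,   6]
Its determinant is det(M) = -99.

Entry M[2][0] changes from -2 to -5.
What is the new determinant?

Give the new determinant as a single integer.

det is linear in row 2: changing M[2][0] by delta changes det by delta * cofactor(2,0).
Cofactor C_20 = (-1)^(2+0) * minor(2,0) = 20
Entry delta = -5 - -2 = -3
Det delta = -3 * 20 = -60
New det = -99 + -60 = -159

Answer: -159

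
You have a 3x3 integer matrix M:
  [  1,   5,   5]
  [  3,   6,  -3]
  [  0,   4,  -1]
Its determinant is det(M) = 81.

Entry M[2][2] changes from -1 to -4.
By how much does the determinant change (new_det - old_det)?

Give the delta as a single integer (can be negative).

Cofactor C_22 = -9
Entry delta = -4 - -1 = -3
Det delta = entry_delta * cofactor = -3 * -9 = 27

Answer: 27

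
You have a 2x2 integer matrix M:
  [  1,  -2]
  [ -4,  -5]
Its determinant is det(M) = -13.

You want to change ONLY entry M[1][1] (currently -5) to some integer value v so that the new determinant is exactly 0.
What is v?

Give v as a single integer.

det is linear in entry M[1][1]: det = old_det + (v - -5) * C_11
Cofactor C_11 = 1
Want det = 0: -13 + (v - -5) * 1 = 0
  (v - -5) = 13 / 1 = 13
  v = -5 + (13) = 8

Answer: 8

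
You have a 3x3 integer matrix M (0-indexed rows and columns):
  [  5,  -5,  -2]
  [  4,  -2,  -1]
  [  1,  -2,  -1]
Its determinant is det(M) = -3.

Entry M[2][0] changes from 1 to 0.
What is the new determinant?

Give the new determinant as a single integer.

Answer: -4

Derivation:
det is linear in row 2: changing M[2][0] by delta changes det by delta * cofactor(2,0).
Cofactor C_20 = (-1)^(2+0) * minor(2,0) = 1
Entry delta = 0 - 1 = -1
Det delta = -1 * 1 = -1
New det = -3 + -1 = -4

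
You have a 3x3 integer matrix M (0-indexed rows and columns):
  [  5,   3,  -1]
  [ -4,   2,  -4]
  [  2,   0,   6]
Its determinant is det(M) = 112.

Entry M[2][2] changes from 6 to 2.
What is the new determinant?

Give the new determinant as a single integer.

Answer: 24

Derivation:
det is linear in row 2: changing M[2][2] by delta changes det by delta * cofactor(2,2).
Cofactor C_22 = (-1)^(2+2) * minor(2,2) = 22
Entry delta = 2 - 6 = -4
Det delta = -4 * 22 = -88
New det = 112 + -88 = 24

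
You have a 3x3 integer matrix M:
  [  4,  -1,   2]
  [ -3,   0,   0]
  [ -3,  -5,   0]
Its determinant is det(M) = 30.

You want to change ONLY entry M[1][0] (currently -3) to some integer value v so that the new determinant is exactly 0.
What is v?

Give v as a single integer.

det is linear in entry M[1][0]: det = old_det + (v - -3) * C_10
Cofactor C_10 = -10
Want det = 0: 30 + (v - -3) * -10 = 0
  (v - -3) = -30 / -10 = 3
  v = -3 + (3) = 0

Answer: 0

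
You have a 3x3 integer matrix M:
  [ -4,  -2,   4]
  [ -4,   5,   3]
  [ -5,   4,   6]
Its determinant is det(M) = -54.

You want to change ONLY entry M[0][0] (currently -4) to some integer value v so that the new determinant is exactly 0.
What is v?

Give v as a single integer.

det is linear in entry M[0][0]: det = old_det + (v - -4) * C_00
Cofactor C_00 = 18
Want det = 0: -54 + (v - -4) * 18 = 0
  (v - -4) = 54 / 18 = 3
  v = -4 + (3) = -1

Answer: -1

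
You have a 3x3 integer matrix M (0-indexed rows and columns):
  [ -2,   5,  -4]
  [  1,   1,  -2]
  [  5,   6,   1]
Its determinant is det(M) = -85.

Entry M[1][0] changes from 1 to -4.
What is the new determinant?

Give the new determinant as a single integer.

Answer: 60

Derivation:
det is linear in row 1: changing M[1][0] by delta changes det by delta * cofactor(1,0).
Cofactor C_10 = (-1)^(1+0) * minor(1,0) = -29
Entry delta = -4 - 1 = -5
Det delta = -5 * -29 = 145
New det = -85 + 145 = 60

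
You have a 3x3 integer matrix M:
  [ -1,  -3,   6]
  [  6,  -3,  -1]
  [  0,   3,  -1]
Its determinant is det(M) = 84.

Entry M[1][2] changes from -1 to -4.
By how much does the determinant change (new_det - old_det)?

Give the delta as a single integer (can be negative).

Cofactor C_12 = 3
Entry delta = -4 - -1 = -3
Det delta = entry_delta * cofactor = -3 * 3 = -9

Answer: -9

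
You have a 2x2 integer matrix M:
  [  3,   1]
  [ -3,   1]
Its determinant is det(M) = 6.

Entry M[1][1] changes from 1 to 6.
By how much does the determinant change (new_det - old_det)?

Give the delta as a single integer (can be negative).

Cofactor C_11 = 3
Entry delta = 6 - 1 = 5
Det delta = entry_delta * cofactor = 5 * 3 = 15

Answer: 15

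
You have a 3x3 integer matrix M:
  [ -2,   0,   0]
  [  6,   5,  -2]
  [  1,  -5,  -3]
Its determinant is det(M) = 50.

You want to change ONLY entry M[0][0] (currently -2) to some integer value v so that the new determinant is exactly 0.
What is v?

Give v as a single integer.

det is linear in entry M[0][0]: det = old_det + (v - -2) * C_00
Cofactor C_00 = -25
Want det = 0: 50 + (v - -2) * -25 = 0
  (v - -2) = -50 / -25 = 2
  v = -2 + (2) = 0

Answer: 0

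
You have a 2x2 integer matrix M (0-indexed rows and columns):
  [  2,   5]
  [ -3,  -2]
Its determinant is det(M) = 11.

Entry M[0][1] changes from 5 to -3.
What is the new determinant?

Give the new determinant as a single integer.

det is linear in row 0: changing M[0][1] by delta changes det by delta * cofactor(0,1).
Cofactor C_01 = (-1)^(0+1) * minor(0,1) = 3
Entry delta = -3 - 5 = -8
Det delta = -8 * 3 = -24
New det = 11 + -24 = -13

Answer: -13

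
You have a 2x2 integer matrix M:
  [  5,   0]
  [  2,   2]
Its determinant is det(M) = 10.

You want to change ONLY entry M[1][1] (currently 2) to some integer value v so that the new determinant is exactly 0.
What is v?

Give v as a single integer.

det is linear in entry M[1][1]: det = old_det + (v - 2) * C_11
Cofactor C_11 = 5
Want det = 0: 10 + (v - 2) * 5 = 0
  (v - 2) = -10 / 5 = -2
  v = 2 + (-2) = 0

Answer: 0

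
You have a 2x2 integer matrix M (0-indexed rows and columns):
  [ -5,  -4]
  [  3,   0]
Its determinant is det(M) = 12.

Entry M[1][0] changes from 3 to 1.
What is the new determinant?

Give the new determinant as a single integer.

Answer: 4

Derivation:
det is linear in row 1: changing M[1][0] by delta changes det by delta * cofactor(1,0).
Cofactor C_10 = (-1)^(1+0) * minor(1,0) = 4
Entry delta = 1 - 3 = -2
Det delta = -2 * 4 = -8
New det = 12 + -8 = 4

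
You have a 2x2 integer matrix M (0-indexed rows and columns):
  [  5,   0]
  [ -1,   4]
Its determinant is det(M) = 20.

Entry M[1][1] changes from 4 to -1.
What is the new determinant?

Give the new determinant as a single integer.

Answer: -5

Derivation:
det is linear in row 1: changing M[1][1] by delta changes det by delta * cofactor(1,1).
Cofactor C_11 = (-1)^(1+1) * minor(1,1) = 5
Entry delta = -1 - 4 = -5
Det delta = -5 * 5 = -25
New det = 20 + -25 = -5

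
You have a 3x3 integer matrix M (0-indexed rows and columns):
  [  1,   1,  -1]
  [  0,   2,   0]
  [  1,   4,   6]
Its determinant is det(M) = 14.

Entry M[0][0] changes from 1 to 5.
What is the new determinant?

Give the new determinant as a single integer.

det is linear in row 0: changing M[0][0] by delta changes det by delta * cofactor(0,0).
Cofactor C_00 = (-1)^(0+0) * minor(0,0) = 12
Entry delta = 5 - 1 = 4
Det delta = 4 * 12 = 48
New det = 14 + 48 = 62

Answer: 62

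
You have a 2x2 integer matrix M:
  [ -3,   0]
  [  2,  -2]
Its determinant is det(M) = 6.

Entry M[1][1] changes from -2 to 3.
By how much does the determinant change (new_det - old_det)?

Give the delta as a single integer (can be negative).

Answer: -15

Derivation:
Cofactor C_11 = -3
Entry delta = 3 - -2 = 5
Det delta = entry_delta * cofactor = 5 * -3 = -15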